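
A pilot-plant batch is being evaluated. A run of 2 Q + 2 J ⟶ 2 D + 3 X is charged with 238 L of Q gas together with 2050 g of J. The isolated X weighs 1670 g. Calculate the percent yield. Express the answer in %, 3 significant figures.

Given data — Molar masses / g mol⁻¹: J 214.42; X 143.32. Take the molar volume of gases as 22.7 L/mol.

81.3 %

n(Q) = 238.0 / 22.7 = 10.48 mol
n(J) = 2050 / 214.42 = 9.561 mol
n/ν for Q = 10.48/2 = 5.240
n/ν for J = 9.561/2 = 4.781
Smallest n/ν is J → limiting reagent.
theoretical n(X) = (3/2) × 9.561 = 14.34 mol → 2055 g
% yield = 1670 / 2055 × 100 = 81.27 %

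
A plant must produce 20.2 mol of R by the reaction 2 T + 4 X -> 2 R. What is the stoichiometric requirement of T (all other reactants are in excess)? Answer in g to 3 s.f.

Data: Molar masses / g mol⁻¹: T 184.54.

3730 g

n(R) = 20.20 mol
n(T) = (2/2) × 20.20 = 20.20 mol
mass = 20.20 × 184.54 = 3728 g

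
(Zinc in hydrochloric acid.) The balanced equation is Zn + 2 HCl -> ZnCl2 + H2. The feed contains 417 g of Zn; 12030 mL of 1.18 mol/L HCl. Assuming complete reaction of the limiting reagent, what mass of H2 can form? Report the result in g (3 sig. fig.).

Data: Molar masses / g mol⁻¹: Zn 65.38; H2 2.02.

12.9 g

n(Zn) = 417.0 / 65.38 = 6.378 mol
n(HCl) = 1.18 × 12030/1000 = 14.20 mol
n/ν for Zn = 6.378/1 = 6.378
n/ν for HCl = 14.20/2 = 7.100
Smallest n/ν is Zn → limiting reagent.
n(H2) = (1/1) × 6.378 = 6.378 mol
mass = 6.378 × 2.02 = 12.88 g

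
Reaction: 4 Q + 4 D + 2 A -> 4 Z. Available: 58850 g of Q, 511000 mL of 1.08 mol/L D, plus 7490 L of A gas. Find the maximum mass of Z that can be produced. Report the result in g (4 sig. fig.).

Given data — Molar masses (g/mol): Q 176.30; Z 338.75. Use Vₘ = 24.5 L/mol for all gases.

113100 g

n(Q) = 58850 / 176.30 = 333.8 mol
n(D) = 1.08 × 511000/1000 = 551.9 mol
n(A) = 7490 / 24.5 = 305.7 mol
n/ν for Q = 333.8/4 = 83.45
n/ν for D = 551.9/4 = 138.0
n/ν for A = 305.7/2 = 152.9
Smallest n/ν is Q → limiting reagent.
n(Z) = (4/4) × 333.8 = 333.8 mol
mass = 333.8 × 338.75 = 113100 g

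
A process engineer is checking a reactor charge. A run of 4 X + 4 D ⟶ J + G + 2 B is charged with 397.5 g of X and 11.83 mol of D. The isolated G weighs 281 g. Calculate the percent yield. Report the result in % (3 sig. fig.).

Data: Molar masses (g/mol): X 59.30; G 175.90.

n(X) = 397.5 / 59.30 = 6.703 mol
n(D) = 11.83 mol
n/ν for X = 6.703/4 = 1.676
n/ν for D = 11.83/4 = 2.958
Smallest n/ν is X → limiting reagent.
theoretical n(G) = (1/4) × 6.703 = 1.676 mol → 294.8 g
% yield = 281 / 294.8 × 100 = 95.32 %

95.3 %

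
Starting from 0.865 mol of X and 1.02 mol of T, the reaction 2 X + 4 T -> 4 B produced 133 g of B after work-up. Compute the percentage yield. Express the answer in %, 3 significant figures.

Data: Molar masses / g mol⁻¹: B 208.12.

62.7 %

n(X) = 0.8650 mol
n(T) = 1.020 mol
n/ν for X = 0.8650/2 = 0.4325
n/ν for T = 1.020/4 = 0.2550
Smallest n/ν is T → limiting reagent.
theoretical n(B) = (4/4) × 1.020 = 1.020 mol → 212.3 g
% yield = 133 / 212.3 × 100 = 62.65 %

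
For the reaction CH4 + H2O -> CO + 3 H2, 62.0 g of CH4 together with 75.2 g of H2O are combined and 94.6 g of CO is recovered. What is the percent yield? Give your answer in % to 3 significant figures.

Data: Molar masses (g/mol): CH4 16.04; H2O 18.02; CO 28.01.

n(CH4) = 62.00 / 16.04 = 3.865 mol
n(H2O) = 75.20 / 18.02 = 4.173 mol
n/ν → CH4: 3.865, H2O: 4.173; CH4 is limiting.
theoretical n(CO) = (1/1) × 3.865 = 3.865 mol → 108.3 g
% yield = 94.6 / 108.3 × 100 = 87.35 %

87.4 %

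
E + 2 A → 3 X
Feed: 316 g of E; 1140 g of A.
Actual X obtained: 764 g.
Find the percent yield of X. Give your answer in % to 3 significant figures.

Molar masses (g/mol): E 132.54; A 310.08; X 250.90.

n(E) = 316.0 / 132.54 = 2.384 mol
n(A) = 1140 / 310.08 = 3.676 mol
n/ν for E = 2.384/1 = 2.384
n/ν for A = 3.676/2 = 1.838
Smallest n/ν is A → limiting reagent.
theoretical n(X) = (3/2) × 3.676 = 5.514 mol → 1383 g
% yield = 764 / 1383 × 100 = 55.24 %

55.2 %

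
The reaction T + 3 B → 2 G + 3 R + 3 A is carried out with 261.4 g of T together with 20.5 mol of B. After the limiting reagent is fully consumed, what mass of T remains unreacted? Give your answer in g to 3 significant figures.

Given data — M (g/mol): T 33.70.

31.1 g

n(T) = 261.4 / 33.70 = 7.757 mol
n(B) = 20.50 mol
n/ν → T: 7.757, B: 6.833; B is limiting.
T consumed = (1/3) × 20.50 = 6.833 mol
T remaining = 7.757 − 6.833 = 0.9240 mol
mass = 0.9240 × 33.70 = 31.14 g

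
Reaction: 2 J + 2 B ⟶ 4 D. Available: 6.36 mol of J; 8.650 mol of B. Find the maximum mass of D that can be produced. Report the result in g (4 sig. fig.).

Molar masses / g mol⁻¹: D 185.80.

2363 g

n(J) = 6.360 mol
n(B) = 8.650 mol
n/ν → J: 3.180, B: 4.325; J is limiting.
n(D) = (4/2) × 6.360 = 12.72 mol
mass = 12.72 × 185.80 = 2363 g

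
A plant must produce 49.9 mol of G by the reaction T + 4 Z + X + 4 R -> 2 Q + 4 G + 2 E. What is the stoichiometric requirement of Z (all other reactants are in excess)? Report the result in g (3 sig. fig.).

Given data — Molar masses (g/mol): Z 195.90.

n(G) = 49.90 mol
n(Z) = (4/4) × 49.90 = 49.90 mol
mass = 49.90 × 195.90 = 9775 g

9780 g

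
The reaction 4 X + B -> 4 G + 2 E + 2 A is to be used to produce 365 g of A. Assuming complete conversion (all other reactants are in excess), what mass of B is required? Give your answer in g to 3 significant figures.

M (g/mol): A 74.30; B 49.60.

n(A) = 365 / 74.30 = 4.913 mol
n(B) = (1/2) × 4.913 = 2.457 mol
mass = 2.457 × 49.60 = 121.9 g

122 g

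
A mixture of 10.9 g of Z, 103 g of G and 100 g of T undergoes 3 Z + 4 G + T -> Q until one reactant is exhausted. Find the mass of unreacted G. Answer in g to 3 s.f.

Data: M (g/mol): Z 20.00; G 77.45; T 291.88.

n(Z) = 10.90 / 20.00 = 0.5450 mol
n(G) = 103.0 / 77.45 = 1.330 mol
n(T) = 100.0 / 291.88 = 0.3426 mol
n/ν → Z: 0.1817, G: 0.3325, T: 0.3426; Z is limiting.
G consumed = (4/3) × 0.5450 = 0.7267 mol
G remaining = 1.330 − 0.7267 = 0.6033 mol
mass = 0.6033 × 77.45 = 46.73 g

46.7 g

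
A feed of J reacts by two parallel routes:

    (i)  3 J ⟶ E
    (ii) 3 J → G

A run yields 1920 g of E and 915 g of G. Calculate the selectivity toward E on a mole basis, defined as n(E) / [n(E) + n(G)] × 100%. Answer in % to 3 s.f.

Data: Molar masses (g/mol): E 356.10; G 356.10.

n(E) = 1920 / 356.10 = 5.392 mol
n(G) = 915 / 356.10 = 2.570 mol
selectivity = 5.392/(5.392+2.570) × 100 = 67.72 %

67.7 %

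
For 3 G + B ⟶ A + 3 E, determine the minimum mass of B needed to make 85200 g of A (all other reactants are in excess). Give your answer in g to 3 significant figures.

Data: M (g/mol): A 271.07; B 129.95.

n(A) = 85200 / 271.07 = 314.3 mol
n(B) = (1/1) × 314.3 = 314.3 mol
mass = 314.3 × 129.95 = 40840 g

40800 g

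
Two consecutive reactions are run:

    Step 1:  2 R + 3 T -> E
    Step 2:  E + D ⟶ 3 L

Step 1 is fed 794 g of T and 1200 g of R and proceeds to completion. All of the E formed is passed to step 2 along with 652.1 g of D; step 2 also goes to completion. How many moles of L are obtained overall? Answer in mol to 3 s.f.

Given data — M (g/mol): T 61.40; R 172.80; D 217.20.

9.01 mol

Step 1:
n(T) = 794.0 / 61.40 = 12.93 mol
n(R) = 1200 / 172.80 = 6.944 mol
n/ν for T = 12.93/3 = 4.310
n/ν for R = 6.944/2 = 3.472
Smallest n/ν is R → limiting reagent.
n(E) produced = (1/2) × 6.944 = 3.472 mol
Step 2:
n(E) available = 3.472 mol
n(D) = 652.1 / 217.20 = 3.002 mol
n/ν for E = 3.472/1 = 3.472
n/ν for D = 3.002/1 = 3.002
Smallest n/ν is D → limiting reagent.
n(L) = (3/1) × 3.002 = 9.006 mol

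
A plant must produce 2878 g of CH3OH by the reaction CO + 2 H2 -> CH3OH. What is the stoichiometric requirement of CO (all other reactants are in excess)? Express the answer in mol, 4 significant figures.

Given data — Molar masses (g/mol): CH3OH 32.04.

89.83 mol

n(CH3OH) = 2878 / 32.04 = 89.83 mol
n(CO) = (1/1) × 89.83 = 89.83 mol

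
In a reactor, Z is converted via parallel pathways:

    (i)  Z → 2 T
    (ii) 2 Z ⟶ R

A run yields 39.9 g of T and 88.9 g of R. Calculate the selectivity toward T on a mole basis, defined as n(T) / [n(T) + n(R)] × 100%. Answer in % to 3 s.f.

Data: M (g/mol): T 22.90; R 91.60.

64.2 %

n(T) = 39.9 / 22.90 = 1.742 mol
n(R) = 88.9 / 91.60 = 0.9705 mol
selectivity = 1.742/(1.742+0.9705) × 100 = 64.22 %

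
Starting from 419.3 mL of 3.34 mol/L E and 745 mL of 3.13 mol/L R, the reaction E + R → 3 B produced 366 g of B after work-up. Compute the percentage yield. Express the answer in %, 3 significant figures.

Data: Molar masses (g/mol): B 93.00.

93.7 %

n(E) = 3.34 × 419.3/1000 = 1.400 mol
n(R) = 3.13 × 745.0/1000 = 2.332 mol
n/ν → E: 1.400, R: 2.332; E is limiting.
theoretical n(B) = (3/1) × 1.400 = 4.200 mol → 390.6 g
% yield = 366 / 390.6 × 100 = 93.70 %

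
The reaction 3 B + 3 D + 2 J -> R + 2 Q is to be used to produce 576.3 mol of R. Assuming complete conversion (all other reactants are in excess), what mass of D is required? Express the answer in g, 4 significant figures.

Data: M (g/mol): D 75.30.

n(R) = 576.3 mol
n(D) = (3/1) × 576.3 = 1729 mol
mass = 1729 × 75.30 = 130200 g

130200 g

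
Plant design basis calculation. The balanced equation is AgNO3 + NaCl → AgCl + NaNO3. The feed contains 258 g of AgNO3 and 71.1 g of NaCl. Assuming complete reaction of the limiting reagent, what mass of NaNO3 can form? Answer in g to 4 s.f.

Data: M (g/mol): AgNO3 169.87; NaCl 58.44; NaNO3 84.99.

103.4 g

n(AgNO3) = 258.0 / 169.87 = 1.519 mol
n(NaCl) = 71.10 / 58.44 = 1.217 mol
n/ν → AgNO3: 1.519, NaCl: 1.217; NaCl is limiting.
n(NaNO3) = (1/1) × 1.217 = 1.217 mol
mass = 1.217 × 84.99 = 103.4 g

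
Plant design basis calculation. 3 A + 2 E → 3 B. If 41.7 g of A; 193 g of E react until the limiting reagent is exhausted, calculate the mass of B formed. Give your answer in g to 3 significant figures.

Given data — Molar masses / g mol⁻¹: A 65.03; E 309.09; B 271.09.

174 g

n(A) = 41.70 / 65.03 = 0.6412 mol
n(E) = 193.0 / 309.09 = 0.6244 mol
n/ν for A = 0.6412/3 = 0.2137
n/ν for E = 0.6244/2 = 0.3122
Smallest n/ν is A → limiting reagent.
n(B) = (3/3) × 0.6412 = 0.6412 mol
mass = 0.6412 × 271.09 = 173.8 g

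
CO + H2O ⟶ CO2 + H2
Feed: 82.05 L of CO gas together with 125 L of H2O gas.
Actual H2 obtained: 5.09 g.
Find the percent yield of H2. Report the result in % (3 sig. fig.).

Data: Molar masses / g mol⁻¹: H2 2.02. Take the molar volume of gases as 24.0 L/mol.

n(CO) = 82.05 / 24.0 = 3.419 mol
n(H2O) = 125.0 / 24.0 = 5.208 mol
n/ν for CO = 3.419/1 = 3.419
n/ν for H2O = 5.208/1 = 5.208
Smallest n/ν is CO → limiting reagent.
theoretical n(H2) = (1/1) × 3.419 = 3.419 mol → 6.906 g
% yield = 5.09 / 6.906 × 100 = 73.70 %

73.7 %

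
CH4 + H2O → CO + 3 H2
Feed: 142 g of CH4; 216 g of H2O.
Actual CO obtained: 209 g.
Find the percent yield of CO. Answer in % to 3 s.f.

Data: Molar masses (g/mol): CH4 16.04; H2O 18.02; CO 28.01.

84.3 %

n(CH4) = 142.0 / 16.04 = 8.853 mol
n(H2O) = 216.0 / 18.02 = 11.99 mol
n/ν for CH4 = 8.853/1 = 8.853
n/ν for H2O = 11.99/1 = 11.99
Smallest n/ν is CH4 → limiting reagent.
theoretical n(CO) = (1/1) × 8.853 = 8.853 mol → 248.0 g
% yield = 209 / 248.0 × 100 = 84.27 %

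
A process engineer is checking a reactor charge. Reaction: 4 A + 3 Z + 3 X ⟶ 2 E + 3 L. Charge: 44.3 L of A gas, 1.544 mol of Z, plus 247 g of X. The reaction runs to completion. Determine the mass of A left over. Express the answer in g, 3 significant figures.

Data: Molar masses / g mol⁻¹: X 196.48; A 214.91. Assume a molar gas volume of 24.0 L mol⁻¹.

36.5 g

n(A) = 44.30 / 24.0 = 1.846 mol
n(Z) = 1.544 mol
n(X) = 247.0 / 196.48 = 1.257 mol
n/ν → A: 0.4615, Z: 0.5147, X: 0.4190; X is limiting.
A consumed = (4/3) × 1.257 = 1.676 mol
A remaining = 1.846 − 1.676 = 0.1700 mol
mass = 0.1700 × 214.91 = 36.53 g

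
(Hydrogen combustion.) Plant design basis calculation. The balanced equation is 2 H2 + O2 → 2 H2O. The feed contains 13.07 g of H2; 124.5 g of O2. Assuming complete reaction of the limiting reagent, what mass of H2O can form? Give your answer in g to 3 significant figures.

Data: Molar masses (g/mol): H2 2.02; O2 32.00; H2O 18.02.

117 g

n(H2) = 13.07 / 2.02 = 6.470 mol
n(O2) = 124.5 / 32.00 = 3.891 mol
n/ν → H2: 3.235, O2: 3.891; H2 is limiting.
n(H2O) = (2/2) × 6.470 = 6.470 mol
mass = 6.470 × 18.02 = 116.6 g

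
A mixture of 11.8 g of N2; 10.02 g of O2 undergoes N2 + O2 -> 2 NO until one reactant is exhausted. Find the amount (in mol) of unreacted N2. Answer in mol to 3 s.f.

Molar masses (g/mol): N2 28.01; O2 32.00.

0.108 mol

n(N2) = 11.80 / 28.01 = 0.4213 mol
n(O2) = 10.02 / 32.00 = 0.3131 mol
n/ν for N2 = 0.4213/1 = 0.4213
n/ν for O2 = 0.3131/1 = 0.3131
Smallest n/ν is O2 → limiting reagent.
N2 consumed = (1/1) × 0.3131 = 0.3131 mol
N2 remaining = 0.4213 − 0.3131 = 0.1082 mol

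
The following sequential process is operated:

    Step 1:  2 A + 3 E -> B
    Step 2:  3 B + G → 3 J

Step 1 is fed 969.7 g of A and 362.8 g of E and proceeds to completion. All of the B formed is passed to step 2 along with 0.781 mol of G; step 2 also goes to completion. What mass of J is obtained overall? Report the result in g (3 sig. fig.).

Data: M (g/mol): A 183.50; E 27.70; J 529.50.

1240 g

Step 1:
n(A) = 969.7 / 183.50 = 5.284 mol
n(E) = 362.8 / 27.70 = 13.10 mol
n/ν for A = 5.284/2 = 2.642
n/ν for E = 13.10/3 = 4.367
Smallest n/ν is A → limiting reagent.
n(B) produced = (1/2) × 5.284 = 2.642 mol
Step 2:
n(B) available = 2.642 mol
n(G) = 0.7810 mol
n/ν for B = 2.642/3 = 0.8807
n/ν for G = 0.7810/1 = 0.7810
Smallest n/ν is G → limiting reagent.
n(J) = (3/1) × 0.7810 = 2.343 mol
mass = 2.343 × 529.50 = 1241 g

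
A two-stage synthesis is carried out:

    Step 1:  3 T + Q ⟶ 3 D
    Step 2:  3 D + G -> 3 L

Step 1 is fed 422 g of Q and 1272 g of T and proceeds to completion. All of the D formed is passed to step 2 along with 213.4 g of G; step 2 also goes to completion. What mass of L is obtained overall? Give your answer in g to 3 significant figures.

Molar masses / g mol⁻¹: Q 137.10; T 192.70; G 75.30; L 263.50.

Step 1:
n(Q) = 422.0 / 137.10 = 3.078 mol
n(T) = 1272 / 192.70 = 6.601 mol
n/ν for Q = 3.078/1 = 3.078
n/ν for T = 6.601/3 = 2.200
Smallest n/ν is T → limiting reagent.
n(D) produced = (3/3) × 6.601 = 6.601 mol
Step 2:
n(D) available = 6.601 mol
n(G) = 213.4 / 75.30 = 2.834 mol
n/ν for D = 6.601/3 = 2.200
n/ν for G = 2.834/1 = 2.834
Smallest n/ν is D → limiting reagent.
n(L) = (3/3) × 6.601 = 6.601 mol
mass = 6.601 × 263.50 = 1739 g

1740 g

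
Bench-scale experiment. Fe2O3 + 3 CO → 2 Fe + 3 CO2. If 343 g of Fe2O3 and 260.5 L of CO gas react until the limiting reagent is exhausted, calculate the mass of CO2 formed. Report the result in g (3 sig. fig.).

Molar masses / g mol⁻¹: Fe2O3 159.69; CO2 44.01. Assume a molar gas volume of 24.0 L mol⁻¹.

n(Fe2O3) = 343.0 / 159.69 = 2.148 mol
n(CO) = 260.5 / 24.0 = 10.85 mol
n/ν for Fe2O3 = 2.148/1 = 2.148
n/ν for CO = 10.85/3 = 3.617
Smallest n/ν is Fe2O3 → limiting reagent.
n(CO2) = (3/1) × 2.148 = 6.444 mol
mass = 6.444 × 44.01 = 283.6 g

284 g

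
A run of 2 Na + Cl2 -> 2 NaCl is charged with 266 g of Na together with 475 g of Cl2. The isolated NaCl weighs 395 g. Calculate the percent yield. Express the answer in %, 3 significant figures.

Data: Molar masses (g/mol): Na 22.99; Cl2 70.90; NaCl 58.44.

n(Na) = 266.0 / 22.99 = 11.57 mol
n(Cl2) = 475.0 / 70.90 = 6.700 mol
n/ν for Na = 11.57/2 = 5.785
n/ν for Cl2 = 6.700/1 = 6.700
Smallest n/ν is Na → limiting reagent.
theoretical n(NaCl) = (2/2) × 11.57 = 11.57 mol → 676.2 g
% yield = 395 / 676.2 × 100 = 58.41 %

58.4 %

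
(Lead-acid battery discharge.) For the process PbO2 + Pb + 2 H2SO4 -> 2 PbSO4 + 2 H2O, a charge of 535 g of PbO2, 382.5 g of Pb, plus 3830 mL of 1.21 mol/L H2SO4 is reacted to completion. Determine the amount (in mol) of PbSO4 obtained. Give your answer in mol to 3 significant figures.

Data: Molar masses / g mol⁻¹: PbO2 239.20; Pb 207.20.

n(PbO2) = 535.0 / 239.20 = 2.237 mol
n(Pb) = 382.5 / 207.20 = 1.846 mol
n(H2SO4) = 1.21 × 3830/1000 = 4.634 mol
n/ν → PbO2: 2.237, Pb: 1.846, H2SO4: 2.317; Pb is limiting.
n(PbSO4) = (2/1) × 1.846 = 3.692 mol

3.69 mol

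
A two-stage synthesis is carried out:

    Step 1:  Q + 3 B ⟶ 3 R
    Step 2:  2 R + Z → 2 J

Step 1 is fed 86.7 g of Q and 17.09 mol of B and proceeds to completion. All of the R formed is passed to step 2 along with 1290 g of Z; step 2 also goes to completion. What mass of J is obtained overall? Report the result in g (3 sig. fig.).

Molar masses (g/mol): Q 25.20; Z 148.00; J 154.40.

Step 1:
n(Q) = 86.70 / 25.20 = 3.440 mol
n(B) = 17.09 mol
n/ν for Q = 3.440/1 = 3.440
n/ν for B = 17.09/3 = 5.697
Smallest n/ν is Q → limiting reagent.
n(R) produced = (3/1) × 3.440 = 10.32 mol
Step 2:
n(R) available = 10.32 mol
n(Z) = 1290 / 148.00 = 8.716 mol
n/ν for R = 10.32/2 = 5.160
n/ν for Z = 8.716/1 = 8.716
Smallest n/ν is R → limiting reagent.
n(J) = (2/2) × 10.32 = 10.32 mol
mass = 10.32 × 154.40 = 1593 g

1590 g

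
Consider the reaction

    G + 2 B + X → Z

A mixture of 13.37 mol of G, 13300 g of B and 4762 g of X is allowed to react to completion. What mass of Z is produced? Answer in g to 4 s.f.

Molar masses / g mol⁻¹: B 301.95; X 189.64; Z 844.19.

11290 g

n(G) = 13.37 mol
n(B) = 13300 / 301.95 = 44.05 mol
n(X) = 4762 / 189.64 = 25.11 mol
n/ν for G = 13.37/1 = 13.37
n/ν for B = 44.05/2 = 22.03
n/ν for X = 25.11/1 = 25.11
Smallest n/ν is G → limiting reagent.
n(Z) = (1/1) × 13.37 = 13.37 mol
mass = 13.37 × 844.19 = 11290 g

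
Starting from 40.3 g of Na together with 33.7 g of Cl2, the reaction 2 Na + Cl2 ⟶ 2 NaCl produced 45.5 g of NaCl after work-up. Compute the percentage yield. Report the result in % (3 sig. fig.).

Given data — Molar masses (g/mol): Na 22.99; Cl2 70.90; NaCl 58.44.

81.9 %

n(Na) = 40.30 / 22.99 = 1.753 mol
n(Cl2) = 33.70 / 70.90 = 0.4753 mol
n/ν for Na = 1.753/2 = 0.8765
n/ν for Cl2 = 0.4753/1 = 0.4753
Smallest n/ν is Cl2 → limiting reagent.
theoretical n(NaCl) = (2/1) × 0.4753 = 0.9506 mol → 55.55 g
% yield = 45.5 / 55.55 × 100 = 81.91 %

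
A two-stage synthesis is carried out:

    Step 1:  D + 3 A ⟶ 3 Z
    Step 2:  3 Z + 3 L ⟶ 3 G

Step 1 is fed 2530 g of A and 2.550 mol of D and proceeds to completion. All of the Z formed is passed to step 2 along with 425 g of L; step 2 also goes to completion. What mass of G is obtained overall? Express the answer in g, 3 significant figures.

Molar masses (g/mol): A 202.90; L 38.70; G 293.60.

2250 g

Step 1:
n(A) = 2530 / 202.90 = 12.47 mol
n(D) = 2.550 mol
n/ν for A = 12.47/3 = 4.157
n/ν for D = 2.550/1 = 2.550
Smallest n/ν is D → limiting reagent.
n(Z) produced = (3/1) × 2.550 = 7.650 mol
Step 2:
n(Z) available = 7.650 mol
n(L) = 425.0 / 38.70 = 10.98 mol
n/ν for Z = 7.650/3 = 2.550
n/ν for L = 10.98/3 = 3.660
Smallest n/ν is Z → limiting reagent.
n(G) = (3/3) × 7.650 = 7.650 mol
mass = 7.650 × 293.60 = 2246 g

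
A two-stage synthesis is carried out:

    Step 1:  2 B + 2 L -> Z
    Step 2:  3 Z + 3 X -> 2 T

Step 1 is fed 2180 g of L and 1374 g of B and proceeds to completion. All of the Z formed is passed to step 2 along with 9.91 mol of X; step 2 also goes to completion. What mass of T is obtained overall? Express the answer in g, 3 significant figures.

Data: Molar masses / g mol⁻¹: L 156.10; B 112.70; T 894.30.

Step 1:
n(L) = 2180 / 156.10 = 13.97 mol
n(B) = 1374 / 112.70 = 12.19 mol
n/ν for L = 13.97/2 = 6.985
n/ν for B = 12.19/2 = 6.095
Smallest n/ν is B → limiting reagent.
n(Z) produced = (1/2) × 12.19 = 6.095 mol
Step 2:
n(Z) available = 6.095 mol
n(X) = 9.910 mol
n/ν for Z = 6.095/3 = 2.032
n/ν for X = 9.910/3 = 3.303
Smallest n/ν is Z → limiting reagent.
n(T) = (2/3) × 6.095 = 4.063 mol
mass = 4.063 × 894.30 = 3634 g

3630 g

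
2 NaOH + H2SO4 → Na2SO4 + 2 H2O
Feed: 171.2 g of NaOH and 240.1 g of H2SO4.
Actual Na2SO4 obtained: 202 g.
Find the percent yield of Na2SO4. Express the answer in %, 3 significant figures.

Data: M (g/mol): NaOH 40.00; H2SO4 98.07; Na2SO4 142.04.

66.5 %

n(NaOH) = 171.2 / 40.00 = 4.280 mol
n(H2SO4) = 240.1 / 98.07 = 2.448 mol
n/ν for NaOH = 4.280/2 = 2.140
n/ν for H2SO4 = 2.448/1 = 2.448
Smallest n/ν is NaOH → limiting reagent.
theoretical n(Na2SO4) = (1/2) × 4.280 = 2.140 mol → 304.0 g
% yield = 202 / 304.0 × 100 = 66.45 %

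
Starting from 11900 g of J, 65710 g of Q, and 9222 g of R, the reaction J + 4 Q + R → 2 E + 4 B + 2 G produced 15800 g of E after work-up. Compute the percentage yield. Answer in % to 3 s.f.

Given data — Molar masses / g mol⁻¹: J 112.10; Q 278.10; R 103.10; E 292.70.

n(J) = 11900 / 112.10 = 106.2 mol
n(Q) = 65710 / 278.10 = 236.3 mol
n(R) = 9222 / 103.10 = 89.45 mol
n/ν for J = 106.2/1 = 106.2
n/ν for Q = 236.3/4 = 59.08
n/ν for R = 89.45/1 = 89.45
Smallest n/ν is Q → limiting reagent.
theoretical n(E) = (2/4) × 236.3 = 118.2 mol → 34600 g
% yield = 15800 / 34600 × 100 = 45.66 %

45.7 %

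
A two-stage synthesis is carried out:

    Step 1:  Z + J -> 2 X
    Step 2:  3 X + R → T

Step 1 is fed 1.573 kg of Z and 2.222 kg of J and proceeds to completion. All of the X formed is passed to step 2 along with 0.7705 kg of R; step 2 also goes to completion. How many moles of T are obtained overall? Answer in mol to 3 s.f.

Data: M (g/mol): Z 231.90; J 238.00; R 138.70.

4.52 mol

Step 1:
n(Z) = 1.573×1000 / 231.90 = 6.783 mol
n(J) = 2.222×1000 / 238.00 = 9.336 mol
n/ν → Z: 6.783, J: 9.336; Z is limiting.
n(X) produced = (2/1) × 6.783 = 13.57 mol
Step 2:
n(X) available = 13.57 mol
n(R) = 0.7705×1000 / 138.70 = 5.555 mol
n/ν → X: 4.523, R: 5.555; X is limiting.
n(T) = (1/3) × 13.57 = 4.523 mol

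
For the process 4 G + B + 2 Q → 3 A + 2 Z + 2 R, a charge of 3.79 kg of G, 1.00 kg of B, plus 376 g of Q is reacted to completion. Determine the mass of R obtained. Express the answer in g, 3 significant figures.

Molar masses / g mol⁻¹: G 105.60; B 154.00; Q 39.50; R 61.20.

583 g

n(G) = 3.790×1000 / 105.60 = 35.89 mol
n(B) = 1.000×1000 / 154.00 = 6.494 mol
n(Q) = 376.0 / 39.50 = 9.519 mol
n/ν → G: 8.973, B: 6.494, Q: 4.760; Q is limiting.
n(R) = (2/2) × 9.519 = 9.519 mol
mass = 9.519 × 61.20 = 582.6 g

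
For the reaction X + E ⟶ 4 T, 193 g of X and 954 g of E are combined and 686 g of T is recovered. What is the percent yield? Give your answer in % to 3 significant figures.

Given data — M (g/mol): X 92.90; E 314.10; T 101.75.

81.1 %

n(X) = 193.0 / 92.90 = 2.078 mol
n(E) = 954.0 / 314.10 = 3.037 mol
n/ν for X = 2.078/1 = 2.078
n/ν for E = 3.037/1 = 3.037
Smallest n/ν is X → limiting reagent.
theoretical n(T) = (4/1) × 2.078 = 8.312 mol → 845.7 g
% yield = 686 / 845.7 × 100 = 81.12 %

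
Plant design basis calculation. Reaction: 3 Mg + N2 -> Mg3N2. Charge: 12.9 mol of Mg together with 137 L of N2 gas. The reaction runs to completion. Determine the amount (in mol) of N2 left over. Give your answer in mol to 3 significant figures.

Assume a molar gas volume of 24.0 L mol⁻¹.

n(Mg) = 12.90 mol
n(N2) = 137.0 / 24.0 = 5.708 mol
n/ν → Mg: 4.300, N2: 5.708; Mg is limiting.
N2 consumed = (1/3) × 12.90 = 4.300 mol
N2 remaining = 5.708 − 4.300 = 1.408 mol

1.41 mol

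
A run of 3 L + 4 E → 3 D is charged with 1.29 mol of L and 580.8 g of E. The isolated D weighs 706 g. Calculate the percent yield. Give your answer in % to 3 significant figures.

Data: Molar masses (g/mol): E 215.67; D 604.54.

n(L) = 1.290 mol
n(E) = 580.8 / 215.67 = 2.693 mol
n/ν for L = 1.290/3 = 0.4300
n/ν for E = 2.693/4 = 0.6733
Smallest n/ν is L → limiting reagent.
theoretical n(D) = (3/3) × 1.290 = 1.290 mol → 779.9 g
% yield = 706 / 779.9 × 100 = 90.52 %

90.5 %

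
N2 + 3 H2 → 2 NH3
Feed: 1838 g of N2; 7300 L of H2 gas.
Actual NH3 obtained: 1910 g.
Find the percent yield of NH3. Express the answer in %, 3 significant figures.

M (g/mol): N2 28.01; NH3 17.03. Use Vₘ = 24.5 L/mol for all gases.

n(N2) = 1838 / 28.01 = 65.62 mol
n(H2) = 7300 / 24.5 = 298.0 mol
n/ν for N2 = 65.62/1 = 65.62
n/ν for H2 = 298.0/3 = 99.33
Smallest n/ν is N2 → limiting reagent.
theoretical n(NH3) = (2/1) × 65.62 = 131.2 mol → 2234 g
% yield = 1910 / 2234 × 100 = 85.50 %

85.5 %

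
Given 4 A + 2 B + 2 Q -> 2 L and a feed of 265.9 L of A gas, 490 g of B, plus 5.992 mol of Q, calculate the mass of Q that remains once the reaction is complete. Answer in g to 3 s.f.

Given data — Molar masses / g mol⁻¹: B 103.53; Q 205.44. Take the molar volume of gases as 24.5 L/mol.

259 g

n(A) = 265.9 / 24.5 = 10.85 mol
n(B) = 490.0 / 103.53 = 4.733 mol
n(Q) = 5.992 mol
n/ν → A: 2.713, B: 2.367, Q: 2.996; B is limiting.
Q consumed = (2/2) × 4.733 = 4.733 mol
Q remaining = 5.992 − 4.733 = 1.259 mol
mass = 1.259 × 205.44 = 258.6 g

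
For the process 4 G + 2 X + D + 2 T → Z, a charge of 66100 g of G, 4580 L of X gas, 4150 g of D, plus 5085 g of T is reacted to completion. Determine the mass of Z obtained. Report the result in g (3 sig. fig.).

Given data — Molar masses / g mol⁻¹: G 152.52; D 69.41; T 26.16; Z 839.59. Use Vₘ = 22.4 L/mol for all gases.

n(G) = 66100 / 152.52 = 433.4 mol
n(X) = 4580 / 22.4 = 204.5 mol
n(D) = 4150 / 69.41 = 59.79 mol
n(T) = 5085 / 26.16 = 194.4 mol
n/ν for G = 433.4/4 = 108.4
n/ν for X = 204.5/2 = 102.3
n/ν for D = 59.79/1 = 59.79
n/ν for T = 194.4/2 = 97.20
Smallest n/ν is D → limiting reagent.
n(Z) = (1/1) × 59.79 = 59.79 mol
mass = 59.79 × 839.59 = 50200 g

50200 g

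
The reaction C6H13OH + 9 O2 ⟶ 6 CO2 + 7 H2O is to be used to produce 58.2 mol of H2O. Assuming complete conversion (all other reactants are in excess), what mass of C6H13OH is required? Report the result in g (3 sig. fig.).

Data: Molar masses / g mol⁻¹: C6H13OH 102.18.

n(H2O) = 58.20 mol
n(C6H13OH) = (1/7) × 58.20 = 8.314 mol
mass = 8.314 × 102.18 = 849.5 g

850 g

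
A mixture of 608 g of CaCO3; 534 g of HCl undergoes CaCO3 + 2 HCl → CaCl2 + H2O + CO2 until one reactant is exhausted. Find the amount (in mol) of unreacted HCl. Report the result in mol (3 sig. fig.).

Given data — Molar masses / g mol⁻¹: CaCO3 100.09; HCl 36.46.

2.50 mol

n(CaCO3) = 608.0 / 100.09 = 6.075 mol
n(HCl) = 534.0 / 36.46 = 14.65 mol
n/ν for CaCO3 = 6.075/1 = 6.075
n/ν for HCl = 14.65/2 = 7.325
Smallest n/ν is CaCO3 → limiting reagent.
HCl consumed = (2/1) × 6.075 = 12.15 mol
HCl remaining = 14.65 − 12.15 = 2.500 mol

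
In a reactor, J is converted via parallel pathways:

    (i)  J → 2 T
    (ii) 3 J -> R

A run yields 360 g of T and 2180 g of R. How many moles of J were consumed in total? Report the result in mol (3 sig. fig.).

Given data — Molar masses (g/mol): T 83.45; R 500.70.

n(T) = 360 / 83.45 = 4.314 mol
n(R) = 2180 / 500.70 = 4.354 mol
n(J) via (i) = (1/2)×4.314 = 2.157 mol
n(J) via (ii) = (3/1)×4.354 = 13.06 mol
total n(J) = 2.157 + 13.06 = 15.22 mol

15.2 mol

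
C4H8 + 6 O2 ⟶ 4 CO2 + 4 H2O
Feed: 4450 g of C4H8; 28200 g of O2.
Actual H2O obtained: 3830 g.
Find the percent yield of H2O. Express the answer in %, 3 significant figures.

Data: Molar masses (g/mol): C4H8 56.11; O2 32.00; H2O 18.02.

67.0 %

n(C4H8) = 4450 / 56.11 = 79.31 mol
n(O2) = 28200 / 32.00 = 881.3 mol
n/ν → C4H8: 79.31, O2: 146.9; C4H8 is limiting.
theoretical n(H2O) = (4/1) × 79.31 = 317.2 mol → 5716 g
% yield = 3830 / 5716 × 100 = 67.00 %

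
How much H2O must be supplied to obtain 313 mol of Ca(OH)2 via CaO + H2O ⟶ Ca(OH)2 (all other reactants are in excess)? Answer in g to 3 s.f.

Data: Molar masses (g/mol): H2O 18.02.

5640 g

n(Ca(OH)2) = 313.0 mol
n(H2O) = (1/1) × 313.0 = 313.0 mol
mass = 313.0 × 18.02 = 5640 g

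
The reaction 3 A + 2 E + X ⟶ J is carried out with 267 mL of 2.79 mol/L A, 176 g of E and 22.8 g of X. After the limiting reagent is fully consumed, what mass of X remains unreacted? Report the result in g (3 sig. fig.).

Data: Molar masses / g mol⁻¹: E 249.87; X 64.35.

n(A) = 2.79 × 267.0/1000 = 0.7449 mol
n(E) = 176.0 / 249.87 = 0.7044 mol
n(X) = 22.80 / 64.35 = 0.3543 mol
n/ν for A = 0.7449/3 = 0.2483
n/ν for E = 0.7044/2 = 0.3522
n/ν for X = 0.3543/1 = 0.3543
Smallest n/ν is A → limiting reagent.
X consumed = (1/3) × 0.7449 = 0.2483 mol
X remaining = 0.3543 − 0.2483 = 0.1060 mol
mass = 0.1060 × 64.35 = 6.821 g

6.82 g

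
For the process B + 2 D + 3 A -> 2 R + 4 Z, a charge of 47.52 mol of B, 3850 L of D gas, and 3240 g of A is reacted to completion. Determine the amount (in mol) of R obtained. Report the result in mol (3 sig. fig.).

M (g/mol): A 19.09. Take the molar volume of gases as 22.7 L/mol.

95.0 mol

n(B) = 47.52 mol
n(D) = 3850 / 22.7 = 169.6 mol
n(A) = 3240 / 19.09 = 169.7 mol
n/ν → B: 47.52, D: 84.80, A: 56.57; B is limiting.
n(R) = (2/1) × 47.52 = 95.04 mol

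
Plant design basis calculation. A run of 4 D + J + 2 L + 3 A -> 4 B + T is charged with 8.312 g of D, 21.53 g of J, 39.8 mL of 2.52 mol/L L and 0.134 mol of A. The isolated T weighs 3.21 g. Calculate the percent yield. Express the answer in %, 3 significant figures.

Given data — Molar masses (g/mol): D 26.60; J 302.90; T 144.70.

49.7 %

n(D) = 8.312 / 26.60 = 0.3125 mol
n(J) = 21.53 / 302.90 = 0.07108 mol
n(L) = 2.52 × 39.80/1000 = 0.1003 mol
n(A) = 0.1340 mol
n/ν → D: 0.07813, J: 0.07108, L: 0.05015, A: 0.04467; A is limiting.
theoretical n(T) = (1/3) × 0.1340 = 0.04467 mol → 6.464 g
% yield = 3.21 / 6.464 × 100 = 49.66 %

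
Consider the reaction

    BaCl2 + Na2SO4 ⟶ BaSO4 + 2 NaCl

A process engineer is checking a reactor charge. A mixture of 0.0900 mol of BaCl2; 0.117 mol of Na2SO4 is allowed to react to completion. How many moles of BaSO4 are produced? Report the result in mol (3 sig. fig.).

n(BaCl2) = 0.09000 mol
n(Na2SO4) = 0.1170 mol
n/ν for BaCl2 = 0.09000/1 = 0.09000
n/ν for Na2SO4 = 0.1170/1 = 0.1170
Smallest n/ν is BaCl2 → limiting reagent.
n(BaSO4) = (1/1) × 0.09000 = 0.09000 mol

0.0900 mol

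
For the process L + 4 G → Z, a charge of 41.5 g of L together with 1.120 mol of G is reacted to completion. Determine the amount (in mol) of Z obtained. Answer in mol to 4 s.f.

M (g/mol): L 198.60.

n(L) = 41.50 / 198.60 = 0.2090 mol
n(G) = 1.120 mol
n/ν → L: 0.2090, G: 0.2800; L is limiting.
n(Z) = (1/1) × 0.2090 = 0.2090 mol

0.2090 mol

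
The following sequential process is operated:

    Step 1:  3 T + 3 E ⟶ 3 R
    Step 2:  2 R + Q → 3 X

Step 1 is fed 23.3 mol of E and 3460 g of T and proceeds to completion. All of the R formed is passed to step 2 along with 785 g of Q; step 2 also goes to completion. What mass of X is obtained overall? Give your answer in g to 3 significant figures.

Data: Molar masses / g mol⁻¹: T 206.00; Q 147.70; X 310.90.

4960 g

Step 1:
n(E) = 23.30 mol
n(T) = 3460 / 206.00 = 16.80 mol
n/ν for E = 23.30/3 = 7.767
n/ν for T = 16.80/3 = 5.600
Smallest n/ν is T → limiting reagent.
n(R) produced = (3/3) × 16.80 = 16.80 mol
Step 2:
n(R) available = 16.80 mol
n(Q) = 785.0 / 147.70 = 5.315 mol
n/ν for R = 16.80/2 = 8.400
n/ν for Q = 5.315/1 = 5.315
Smallest n/ν is Q → limiting reagent.
n(X) = (3/1) × 5.315 = 15.95 mol
mass = 15.95 × 310.90 = 4959 g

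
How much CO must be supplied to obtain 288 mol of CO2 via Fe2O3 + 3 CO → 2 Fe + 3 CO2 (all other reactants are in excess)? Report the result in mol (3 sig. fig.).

n(CO2) = 288.0 mol
n(CO) = (3/3) × 288.0 = 288.0 mol

288 mol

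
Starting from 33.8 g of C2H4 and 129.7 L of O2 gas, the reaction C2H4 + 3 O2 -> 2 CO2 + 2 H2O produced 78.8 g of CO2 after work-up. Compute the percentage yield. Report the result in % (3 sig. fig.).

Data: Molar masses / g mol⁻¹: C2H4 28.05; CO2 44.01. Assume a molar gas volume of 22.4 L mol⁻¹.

74.3 %

n(C2H4) = 33.80 / 28.05 = 1.205 mol
n(O2) = 129.7 / 22.4 = 5.790 mol
n/ν for C2H4 = 1.205/1 = 1.205
n/ν for O2 = 5.790/3 = 1.930
Smallest n/ν is C2H4 → limiting reagent.
theoretical n(CO2) = (2/1) × 1.205 = 2.410 mol → 106.1 g
% yield = 78.8 / 106.1 × 100 = 74.27 %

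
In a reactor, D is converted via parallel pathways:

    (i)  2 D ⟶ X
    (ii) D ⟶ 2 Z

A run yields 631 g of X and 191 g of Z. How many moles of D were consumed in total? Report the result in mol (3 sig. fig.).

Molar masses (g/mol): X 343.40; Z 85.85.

n(X) = 631 / 343.40 = 1.838 mol
n(Z) = 191 / 85.85 = 2.225 mol
n(D) via (i) = (2/1)×1.838 = 3.676 mol
n(D) via (ii) = (1/2)×2.225 = 1.113 mol
total n(D) = 3.676 + 1.113 = 4.789 mol

4.79 mol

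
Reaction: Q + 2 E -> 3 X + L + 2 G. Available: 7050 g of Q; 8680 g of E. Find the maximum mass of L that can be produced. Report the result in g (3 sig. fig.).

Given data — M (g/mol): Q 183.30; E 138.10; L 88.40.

n(Q) = 7050 / 183.30 = 38.46 mol
n(E) = 8680 / 138.10 = 62.85 mol
n/ν → Q: 38.46, E: 31.43; E is limiting.
n(L) = (1/2) × 62.85 = 31.43 mol
mass = 31.43 × 88.40 = 2778 g

2780 g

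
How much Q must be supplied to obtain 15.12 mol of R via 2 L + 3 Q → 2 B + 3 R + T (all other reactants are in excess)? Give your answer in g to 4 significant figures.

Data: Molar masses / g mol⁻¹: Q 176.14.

2663 g

n(R) = 15.12 mol
n(Q) = (3/3) × 15.12 = 15.12 mol
mass = 15.12 × 176.14 = 2663 g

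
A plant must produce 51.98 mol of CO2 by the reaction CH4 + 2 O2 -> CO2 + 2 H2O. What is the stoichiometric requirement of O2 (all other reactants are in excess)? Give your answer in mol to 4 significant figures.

n(CO2) = 51.98 mol
n(O2) = (2/1) × 51.98 = 104.0 mol

104.0 mol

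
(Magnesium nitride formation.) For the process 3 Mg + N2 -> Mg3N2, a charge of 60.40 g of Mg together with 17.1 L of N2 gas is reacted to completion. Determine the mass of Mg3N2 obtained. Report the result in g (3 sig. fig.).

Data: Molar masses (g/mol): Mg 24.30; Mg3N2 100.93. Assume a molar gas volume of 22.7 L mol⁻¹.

76.0 g

n(Mg) = 60.40 / 24.30 = 2.486 mol
n(N2) = 17.10 / 22.7 = 0.7533 mol
n/ν → Mg: 0.8287, N2: 0.7533; N2 is limiting.
n(Mg3N2) = (1/1) × 0.7533 = 0.7533 mol
mass = 0.7533 × 100.93 = 76.03 g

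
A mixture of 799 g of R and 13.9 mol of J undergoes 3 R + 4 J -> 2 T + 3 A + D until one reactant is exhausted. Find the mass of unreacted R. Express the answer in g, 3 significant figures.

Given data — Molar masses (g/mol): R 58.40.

n(R) = 799.0 / 58.40 = 13.68 mol
n(J) = 13.90 mol
n/ν for R = 13.68/3 = 4.560
n/ν for J = 13.90/4 = 3.475
Smallest n/ν is J → limiting reagent.
R consumed = (3/4) × 13.90 = 10.43 mol
R remaining = 13.68 − 10.43 = 3.250 mol
mass = 3.250 × 58.40 = 189.8 g

190 g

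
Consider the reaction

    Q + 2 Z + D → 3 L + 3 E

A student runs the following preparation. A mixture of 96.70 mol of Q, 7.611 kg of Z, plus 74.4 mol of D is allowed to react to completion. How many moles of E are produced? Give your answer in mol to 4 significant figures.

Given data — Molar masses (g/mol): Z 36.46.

223.2 mol

n(Q) = 96.70 mol
n(Z) = 7.611×1000 / 36.46 = 208.7 mol
n(D) = 74.40 mol
n/ν for Q = 96.70/1 = 96.70
n/ν for Z = 208.7/2 = 104.4
n/ν for D = 74.40/1 = 74.40
Smallest n/ν is D → limiting reagent.
n(E) = (3/1) × 74.40 = 223.2 mol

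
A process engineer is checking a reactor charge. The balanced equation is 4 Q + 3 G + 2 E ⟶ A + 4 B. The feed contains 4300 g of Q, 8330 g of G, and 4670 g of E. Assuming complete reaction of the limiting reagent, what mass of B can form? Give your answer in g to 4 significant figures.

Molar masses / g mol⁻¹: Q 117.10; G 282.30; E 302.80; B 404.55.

12480 g

n(Q) = 4300 / 117.10 = 36.72 mol
n(G) = 8330 / 282.30 = 29.51 mol
n(E) = 4670 / 302.80 = 15.42 mol
n/ν for Q = 36.72/4 = 9.180
n/ν for G = 29.51/3 = 9.837
n/ν for E = 15.42/2 = 7.710
Smallest n/ν is E → limiting reagent.
n(B) = (4/2) × 15.42 = 30.84 mol
mass = 30.84 × 404.55 = 12480 g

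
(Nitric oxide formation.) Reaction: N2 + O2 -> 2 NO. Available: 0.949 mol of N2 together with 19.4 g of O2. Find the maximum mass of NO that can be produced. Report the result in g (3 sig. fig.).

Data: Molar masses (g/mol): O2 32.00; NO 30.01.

n(N2) = 0.9490 mol
n(O2) = 19.40 / 32.00 = 0.6063 mol
n/ν → N2: 0.9490, O2: 0.6063; O2 is limiting.
n(NO) = (2/1) × 0.6063 = 1.213 mol
mass = 1.213 × 30.01 = 36.40 g

36.4 g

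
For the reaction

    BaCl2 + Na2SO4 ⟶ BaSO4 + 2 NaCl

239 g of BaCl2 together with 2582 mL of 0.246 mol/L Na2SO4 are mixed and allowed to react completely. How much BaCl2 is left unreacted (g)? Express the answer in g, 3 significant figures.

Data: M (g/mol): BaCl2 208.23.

107 g

n(BaCl2) = 239.0 / 208.23 = 1.148 mol
n(Na2SO4) = 0.246 × 2582/1000 = 0.6352 mol
n/ν → BaCl2: 1.148, Na2SO4: 0.6352; Na2SO4 is limiting.
BaCl2 consumed = (1/1) × 0.6352 = 0.6352 mol
BaCl2 remaining = 1.148 − 0.6352 = 0.5128 mol
mass = 0.5128 × 208.23 = 106.8 g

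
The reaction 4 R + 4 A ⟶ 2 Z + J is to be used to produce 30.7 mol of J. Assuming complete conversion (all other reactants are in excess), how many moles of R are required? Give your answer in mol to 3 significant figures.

123 mol

n(J) = 30.70 mol
n(R) = (4/1) × 30.70 = 122.8 mol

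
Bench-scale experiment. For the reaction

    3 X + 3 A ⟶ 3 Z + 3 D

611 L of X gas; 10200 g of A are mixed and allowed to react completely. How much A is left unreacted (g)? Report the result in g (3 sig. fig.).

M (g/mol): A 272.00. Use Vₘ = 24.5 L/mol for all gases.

n(X) = 611.0 / 24.5 = 24.94 mol
n(A) = 10200 / 272.00 = 37.50 mol
n/ν → X: 8.313, A: 12.50; X is limiting.
A consumed = (3/3) × 24.94 = 24.94 mol
A remaining = 37.50 − 24.94 = 12.56 mol
mass = 12.56 × 272.00 = 3416 g

3420 g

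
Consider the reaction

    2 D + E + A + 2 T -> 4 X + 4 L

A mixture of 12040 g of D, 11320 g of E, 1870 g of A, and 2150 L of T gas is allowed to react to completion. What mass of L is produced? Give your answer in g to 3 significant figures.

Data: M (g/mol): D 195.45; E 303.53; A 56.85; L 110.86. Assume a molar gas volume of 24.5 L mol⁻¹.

13700 g

n(D) = 12040 / 195.45 = 61.60 mol
n(E) = 11320 / 303.53 = 37.29 mol
n(A) = 1870 / 56.85 = 32.89 mol
n(T) = 2150 / 24.5 = 87.76 mol
n/ν for D = 61.60/2 = 30.80
n/ν for E = 37.29/1 = 37.29
n/ν for A = 32.89/1 = 32.89
n/ν for T = 87.76/2 = 43.88
Smallest n/ν is D → limiting reagent.
n(L) = (4/2) × 61.60 = 123.2 mol
mass = 123.2 × 110.86 = 13660 g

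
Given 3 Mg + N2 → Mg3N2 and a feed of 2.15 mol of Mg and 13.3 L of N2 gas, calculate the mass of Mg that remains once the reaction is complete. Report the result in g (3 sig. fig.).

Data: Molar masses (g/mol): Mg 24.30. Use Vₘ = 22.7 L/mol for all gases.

9.53 g

n(Mg) = 2.150 mol
n(N2) = 13.30 / 22.7 = 0.5859 mol
n/ν → Mg: 0.7167, N2: 0.5859; N2 is limiting.
Mg consumed = (3/1) × 0.5859 = 1.758 mol
Mg remaining = 2.150 − 1.758 = 0.3920 mol
mass = 0.3920 × 24.30 = 9.526 g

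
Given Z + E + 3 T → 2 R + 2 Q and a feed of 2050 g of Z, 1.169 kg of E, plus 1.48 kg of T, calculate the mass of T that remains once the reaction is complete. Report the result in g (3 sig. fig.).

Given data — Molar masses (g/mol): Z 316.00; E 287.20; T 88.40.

n(Z) = 2050 / 316.00 = 6.487 mol
n(E) = 1.169×1000 / 287.20 = 4.070 mol
n(T) = 1.480×1000 / 88.40 = 16.74 mol
n/ν for Z = 6.487/1 = 6.487
n/ν for E = 4.070/1 = 4.070
n/ν for T = 16.74/3 = 5.580
Smallest n/ν is E → limiting reagent.
T consumed = (3/1) × 4.070 = 12.21 mol
T remaining = 16.74 − 12.21 = 4.530 mol
mass = 4.530 × 88.40 = 400.5 g

401 g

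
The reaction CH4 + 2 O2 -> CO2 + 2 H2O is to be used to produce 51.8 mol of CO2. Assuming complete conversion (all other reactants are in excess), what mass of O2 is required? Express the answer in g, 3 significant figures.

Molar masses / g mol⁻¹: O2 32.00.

3320 g

n(CO2) = 51.80 mol
n(O2) = (2/1) × 51.80 = 103.6 mol
mass = 103.6 × 32.00 = 3315 g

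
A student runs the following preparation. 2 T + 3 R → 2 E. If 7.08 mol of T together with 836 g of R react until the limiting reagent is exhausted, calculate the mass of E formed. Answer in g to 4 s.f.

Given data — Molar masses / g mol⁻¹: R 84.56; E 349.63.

n(T) = 7.080 mol
n(R) = 836.0 / 84.56 = 9.886 mol
n/ν for T = 7.080/2 = 3.540
n/ν for R = 9.886/3 = 3.295
Smallest n/ν is R → limiting reagent.
n(E) = (2/3) × 9.886 = 6.591 mol
mass = 6.591 × 349.63 = 2304 g

2304 g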